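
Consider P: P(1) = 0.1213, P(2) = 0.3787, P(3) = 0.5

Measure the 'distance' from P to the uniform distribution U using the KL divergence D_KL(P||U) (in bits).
0.1853 bits

U(i) = 1/3 for all i

D_KL(P||U) = Σ P(x) log₂(P(x) / (1/3))
           = Σ P(x) log₂(P(x)) + log₂(3)
           = log₂(3) - H(P)

H(P) = -Σ P(x) log₂(P(x)):
  -P(1)·log₂(P(1)) = -(0.1213)·log₂(0.1213) = 0.36916
  -P(2)·log₂(P(2)) = -(0.3787)·log₂(0.3787) = 0.53051
  -P(3)·log₂(P(3)) = -(0.5)·log₂(0.5) = 0.50000
H(P) = 0.36916 + 0.53051 + 0.50000 = 1.39967 bits

log₂(3) = 1.58496 bits

D_KL(P||U) = 1.58496 - 1.39967 = 0.18529 ≈ 0.1853 bits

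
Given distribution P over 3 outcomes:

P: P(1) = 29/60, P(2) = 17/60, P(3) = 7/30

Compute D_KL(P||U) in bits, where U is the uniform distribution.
0.0726 bits

U(i) = 1/3 for all i

D_KL(P||U) = Σ P(x) log₂(P(x) / (1/3))
           = Σ P(x) log₂(P(x)) + log₂(3)
           = log₂(3) - H(P)

H(P) = -Σ P(x) log₂(P(x)):
  -P(1)·log₂(P(1)) = -(29/60)·log₂(29/60) = 0.50697
  -P(2)·log₂(P(2)) = -(17/60)·log₂(17/60) = 0.51550
  -P(3)·log₂(P(3)) = -(7/30)·log₂(7/30) = 0.48989
H(P) = 0.50697 + 0.51550 + 0.48989 = 1.51236 bits

log₂(3) = 1.58496 bits

D_KL(P||U) = 1.58496 - 1.51236 = 0.07260 ≈ 0.0726 bits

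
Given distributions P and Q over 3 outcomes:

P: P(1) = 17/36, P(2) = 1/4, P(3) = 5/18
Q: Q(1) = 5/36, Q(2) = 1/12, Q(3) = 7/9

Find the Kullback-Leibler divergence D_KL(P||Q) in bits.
0.8173 bits

D_KL(P||Q) = Σ P(x) log₂(P(x)/Q(x))

Computing term by term:
  P(1)·log₂(P(1)/Q(1)) = (17/36)·log₂((17/36)/(5/36)) = 0.83372
  P(2)·log₂(P(2)/Q(2)) = (1/4)·log₂((1/4)/(1/12)) = 0.39624
  P(3)·log₂(P(3)/Q(3)) = (5/18)·log₂((5/18)/(7/9)) = -0.41262

D_KL(P||Q) = 0.83372 + 0.39624 - 0.41262 = 0.81734 ≈ 0.8173 bits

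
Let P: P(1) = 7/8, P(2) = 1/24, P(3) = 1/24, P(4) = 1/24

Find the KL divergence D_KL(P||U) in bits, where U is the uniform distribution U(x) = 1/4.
1.2583 bits

U(i) = 1/4 for all i

D_KL(P||U) = Σ P(x) log₂(P(x) / (1/4))
           = Σ P(x) log₂(P(x)) + log₂(4)
           = log₂(4) - H(P)

H(P) = -Σ P(x) log₂(P(x)):
  -P(1)·log₂(P(1)) = -(7/8)·log₂(7/8) = 0.16856
  -P(2)·log₂(P(2)) = -(1/24)·log₂(1/24) = 0.19104
  -P(3)·log₂(P(3)) = -(1/24)·log₂(1/24) = 0.19104
  -P(4)·log₂(P(4)) = -(1/24)·log₂(1/24) = 0.19104
H(P) = 0.16856 + 0.19104 + 0.19104 + 0.19104 = 0.74168 bits

log₂(4) = 2.00000 bits

D_KL(P||U) = 2.00000 - 0.74168 = 1.25832 ≈ 1.2583 bits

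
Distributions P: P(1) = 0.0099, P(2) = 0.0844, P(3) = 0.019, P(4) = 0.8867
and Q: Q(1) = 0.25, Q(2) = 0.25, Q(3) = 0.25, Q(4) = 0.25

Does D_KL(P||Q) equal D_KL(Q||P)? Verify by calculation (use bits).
D_KL(P||Q) = 1.3706 bits, D_KL(Q||P) = 2.0291 bits. No — D_KL(P||Q) ≠ D_KL(Q||P) for this pair.

D_KL(P||Q) = Σ P(x) log₂(P(x)/Q(x))

Computing term by term:
  P(1)·log₂(P(1)/Q(1)) = 0.0099·log₂(0.0099/0.25) = -0.04612
  P(2)·log₂(P(2)/Q(2)) = 0.0844·log₂(0.0844/0.25) = -0.13222
  P(3)·log₂(P(3)/Q(3)) = 0.019·log₂(0.019/0.25) = -0.07064
  P(4)·log₂(P(4)/Q(4)) = 0.8867·log₂(0.8867/0.25) = 1.61957

D_KL(P||Q) = -0.04612 - 0.13222 - 0.07064 + 1.61957 = 1.37059 ≈ 1.3706 bits

D_KL(Q||P) = Σ Q(x) log₂(Q(x)/P(x))

Computing term by term:
  Q(1)·log₂(Q(1)/P(1)) = 0.25·log₂(0.25/0.0099) = 1.16459
  Q(2)·log₂(Q(2)/P(2)) = 0.25·log₂(0.25/0.0844) = 0.39165
  Q(3)·log₂(Q(3)/P(3)) = 0.25·log₂(0.25/0.019) = 0.92946
  Q(4)·log₂(Q(4)/P(4)) = 0.25·log₂(0.25/0.8867) = -0.45663

D_KL(Q||P) = 1.16459 + 0.39165 + 0.92946 - 0.45663 = 2.02907 ≈ 2.0291 bits

These are NOT equal (difference: 0.6585 bits). KL divergence is asymmetric: D_KL(P||Q) ≠ D_KL(Q||P) in general.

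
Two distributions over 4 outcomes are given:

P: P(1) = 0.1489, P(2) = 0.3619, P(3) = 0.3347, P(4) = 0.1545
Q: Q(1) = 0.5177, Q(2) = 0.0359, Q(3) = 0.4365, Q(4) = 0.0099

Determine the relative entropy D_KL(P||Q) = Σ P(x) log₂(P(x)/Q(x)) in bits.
1.4229 bits

D_KL(P||Q) = Σ P(x) log₂(P(x)/Q(x))

Computing term by term:
  P(1)·log₂(P(1)/Q(1)) = 0.1489·log₂(0.1489/0.5177) = -0.26769
  P(2)·log₂(P(2)/Q(2)) = 0.3619·log₂(0.3619/0.0359) = 1.20641
  P(3)·log₂(P(3)/Q(3)) = 0.3347·log₂(0.3347/0.4365) = -0.12823
  P(4)·log₂(P(4)/Q(4)) = 0.1545·log₂(0.1545/0.0099) = 0.61244

D_KL(P||Q) = -0.26769 + 1.20641 - 0.12823 + 0.61244 = 1.42293 ≈ 1.4229 bits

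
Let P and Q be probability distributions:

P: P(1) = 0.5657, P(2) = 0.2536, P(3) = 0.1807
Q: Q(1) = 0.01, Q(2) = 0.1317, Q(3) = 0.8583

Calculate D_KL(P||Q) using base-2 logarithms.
3.1270 bits

D_KL(P||Q) = Σ P(x) log₂(P(x)/Q(x))

Computing term by term:
  P(1)·log₂(P(1)/Q(1)) = 0.5657·log₂(0.5657/0.01) = 3.29349
  P(2)·log₂(P(2)/Q(2)) = 0.2536·log₂(0.2536/0.1317) = 0.23973
  P(3)·log₂(P(3)/Q(3)) = 0.1807·log₂(0.1807/0.8583) = -0.40619

D_KL(P||Q) = 3.29349 + 0.23973 - 0.40619 = 3.12703 ≈ 3.1270 bits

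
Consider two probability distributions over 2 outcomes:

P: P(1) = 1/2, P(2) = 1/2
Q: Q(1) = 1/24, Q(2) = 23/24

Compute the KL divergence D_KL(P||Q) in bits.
1.3232 bits

D_KL(P||Q) = Σ P(x) log₂(P(x)/Q(x))

Computing term by term:
  P(1)·log₂(P(1)/Q(1)) = (1/2)·log₂((1/2)/(1/24)) = 1.79248
  P(2)·log₂(P(2)/Q(2)) = (1/2)·log₂((1/2)/(23/24)) = -0.46930

D_KL(P||Q) = 1.79248 - 0.46930 = 1.32318 ≈ 1.3232 bits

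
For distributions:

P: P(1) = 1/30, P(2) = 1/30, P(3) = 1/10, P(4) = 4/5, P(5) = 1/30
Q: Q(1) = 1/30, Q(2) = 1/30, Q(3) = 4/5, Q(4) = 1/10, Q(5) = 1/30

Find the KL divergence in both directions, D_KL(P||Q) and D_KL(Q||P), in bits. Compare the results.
D_KL(P||Q) = 2.1000 bits, D_KL(Q||P) = 2.1000 bits. The two directions give exactly the same value for this pair.

D_KL(P||Q) = Σ P(x) log₂(P(x)/Q(x))

Computing term by term:
  P(1)·log₂(P(1)/Q(1)) = (1/30)·log₂((1/30)/(1/30)) = 0.00000
  P(2)·log₂(P(2)/Q(2)) = (1/30)·log₂((1/30)/(1/30)) = 0.00000
  P(3)·log₂(P(3)/Q(3)) = (1/10)·log₂((1/10)/(4/5)) = -0.30000
  P(4)·log₂(P(4)/Q(4)) = (4/5)·log₂((4/5)/(1/10)) = 2.40000
  P(5)·log₂(P(5)/Q(5)) = (1/30)·log₂((1/30)/(1/30)) = 0.00000

D_KL(P||Q) = 0.00000 + 0.00000 - 0.30000 + 2.40000 + 0.00000 = 2.10000 ≈ 2.1000 bits

D_KL(Q||P) = Σ Q(x) log₂(Q(x)/P(x))

Computing term by term:
  Q(1)·log₂(Q(1)/P(1)) = (1/30)·log₂((1/30)/(1/30)) = 0.00000
  Q(2)·log₂(Q(2)/P(2)) = (1/30)·log₂((1/30)/(1/30)) = 0.00000
  Q(3)·log₂(Q(3)/P(3)) = (4/5)·log₂((4/5)/(1/10)) = 2.40000
  Q(4)·log₂(Q(4)/P(4)) = (1/10)·log₂((1/10)/(4/5)) = -0.30000
  Q(5)·log₂(Q(5)/P(5)) = (1/30)·log₂((1/30)/(1/30)) = 0.00000

D_KL(Q||P) = 0.00000 + 0.00000 + 2.40000 - 0.30000 + 0.00000 = 2.10000 ≈ 2.1000 bits

These ARE equal here. Q is P with outcomes relabeled (Q(1) = P(2), Q(2) = P(1), Q(3) = P(4), Q(4) = P(3)) by a relabeling that is its own inverse, so the two sums contain exactly the same terms in a different order. This is a special case — KL divergence is not symmetric in general: D_KL(P||Q) ≠ D_KL(Q||P) for most P, Q.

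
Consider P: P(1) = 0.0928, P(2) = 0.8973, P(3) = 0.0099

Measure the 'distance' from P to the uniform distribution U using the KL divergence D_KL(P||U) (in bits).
1.0605 bits

U(i) = 1/3 for all i

D_KL(P||U) = Σ P(x) log₂(P(x) / (1/3))
           = Σ P(x) log₂(P(x)) + log₂(3)
           = log₂(3) - H(P)

H(P) = -Σ P(x) log₂(P(x)):
  -P(1)·log₂(P(1)) = -(0.0928)·log₂(0.0928) = 0.31828
  -P(2)·log₂(P(2)) = -(0.8973)·log₂(0.8973) = 0.14028
  -P(3)·log₂(P(3)) = -(0.0099)·log₂(0.0099) = 0.06592
H(P) = 0.31828 + 0.14028 + 0.06592 = 0.52448 bits

log₂(3) = 1.58496 bits

D_KL(P||U) = 1.58496 - 0.52448 = 1.06048 ≈ 1.0605 bits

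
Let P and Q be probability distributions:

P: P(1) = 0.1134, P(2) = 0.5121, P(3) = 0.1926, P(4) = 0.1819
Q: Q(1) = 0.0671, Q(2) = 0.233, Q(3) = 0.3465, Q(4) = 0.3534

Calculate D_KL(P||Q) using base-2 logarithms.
0.3302 bits

D_KL(P||Q) = Σ P(x) log₂(P(x)/Q(x))

Computing term by term:
  P(1)·log₂(P(1)/Q(1)) = 0.1134·log₂(0.1134/0.0671) = 0.08585
  P(2)·log₂(P(2)/Q(2)) = 0.5121·log₂(0.5121/0.233) = 0.58179
  P(3)·log₂(P(3)/Q(3)) = 0.1926·log₂(0.1926/0.3465) = -0.16318
  P(4)·log₂(P(4)/Q(4)) = 0.1819·log₂(0.1819/0.3534) = -0.17429

D_KL(P||Q) = 0.08585 + 0.58179 - 0.16318 - 0.17429 = 0.33017 ≈ 0.3302 bits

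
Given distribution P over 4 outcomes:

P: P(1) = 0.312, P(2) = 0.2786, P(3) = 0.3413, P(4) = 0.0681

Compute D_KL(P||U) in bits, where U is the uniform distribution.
0.1688 bits

U(i) = 1/4 for all i

D_KL(P||U) = Σ P(x) log₂(P(x) / (1/4))
           = Σ P(x) log₂(P(x)) + log₂(4)
           = log₂(4) - H(P)

H(P) = -Σ P(x) log₂(P(x)):
  -P(1)·log₂(P(1)) = -(0.312)·log₂(0.312) = 0.52428
  -P(2)·log₂(P(2)) = -(0.2786)·log₂(0.2786) = 0.51366
  -P(3)·log₂(P(3)) = -(0.3413)·log₂(0.3413) = 0.52932
  -P(4)·log₂(P(4)) = -(0.0681)·log₂(0.0681) = 0.26397
H(P) = 0.52428 + 0.51366 + 0.52932 + 0.26397 = 1.83123 bits

log₂(4) = 2.00000 bits

D_KL(P||U) = 2.00000 - 1.83123 = 0.16877 ≈ 0.1688 bits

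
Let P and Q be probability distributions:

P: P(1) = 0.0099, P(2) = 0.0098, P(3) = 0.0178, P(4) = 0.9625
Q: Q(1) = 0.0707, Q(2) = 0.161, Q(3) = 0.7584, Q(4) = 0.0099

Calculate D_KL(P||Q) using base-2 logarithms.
6.1916 bits

D_KL(P||Q) = Σ P(x) log₂(P(x)/Q(x))

Computing term by term:
  P(1)·log₂(P(1)/Q(1)) = 0.0099·log₂(0.0099/0.0707) = -0.02808
  P(2)·log₂(P(2)/Q(2)) = 0.0098·log₂(0.0098/0.161) = -0.03957
  P(3)·log₂(P(3)/Q(3)) = 0.0178·log₂(0.0178/0.7584) = -0.09635
  P(4)·log₂(P(4)/Q(4)) = 0.9625·log₂(0.9625/0.0099) = 6.35559

D_KL(P||Q) = -0.02808 - 0.03957 - 0.09635 + 6.35559 = 6.19159 ≈ 6.1916 bits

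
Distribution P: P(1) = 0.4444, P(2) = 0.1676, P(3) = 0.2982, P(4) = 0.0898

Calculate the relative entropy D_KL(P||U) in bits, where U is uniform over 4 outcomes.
0.2153 bits

U(i) = 1/4 for all i

D_KL(P||U) = Σ P(x) log₂(P(x) / (1/4))
           = Σ P(x) log₂(P(x)) + log₂(4)
           = log₂(4) - H(P)

H(P) = -Σ P(x) log₂(P(x)):
  -P(1)·log₂(P(1)) = -(0.4444)·log₂(0.4444) = 0.51998
  -P(2)·log₂(P(2)) = -(0.1676)·log₂(0.1676) = 0.43189
  -P(3)·log₂(P(3)) = -(0.2982)·log₂(0.2982) = 0.52055
  -P(4)·log₂(P(4)) = -(0.0898)·log₂(0.0898) = 0.31225
H(P) = 0.51998 + 0.43189 + 0.52055 + 0.31225 = 1.78467 bits

log₂(4) = 2.00000 bits

D_KL(P||U) = 2.00000 - 1.78467 = 0.21533 ≈ 0.2153 bits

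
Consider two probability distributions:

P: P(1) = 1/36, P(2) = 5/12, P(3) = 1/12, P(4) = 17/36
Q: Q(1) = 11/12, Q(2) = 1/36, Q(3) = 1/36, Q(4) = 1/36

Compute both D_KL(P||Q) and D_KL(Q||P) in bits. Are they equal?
D_KL(P||Q) = 3.5500 bits, D_KL(Q||P) = 4.3579 bits. No, they are not equal.

D_KL(P||Q) = Σ P(x) log₂(P(x)/Q(x))

Computing term by term:
  P(1)·log₂(P(1)/Q(1)) = (1/36)·log₂((1/36)/(11/12)) = -0.14012
  P(2)·log₂(P(2)/Q(2)) = (5/12)·log₂((5/12)/(1/36)) = 1.62787
  P(3)·log₂(P(3)/Q(3)) = (1/12)·log₂((1/12)/(1/36)) = 0.13208
  P(4)·log₂(P(4)/Q(4)) = (17/36)·log₂((17/36)/(1/36)) = 1.93019

D_KL(P||Q) = -0.14012 + 1.62787 + 0.13208 + 1.93019 = 3.55002 ≈ 3.5500 bits

D_KL(Q||P) = Σ Q(x) log₂(Q(x)/P(x))

Computing term by term:
  Q(1)·log₂(Q(1)/P(1)) = (11/12)·log₂((11/12)/(1/36)) = 4.62403
  Q(2)·log₂(Q(2)/P(2)) = (1/36)·log₂((1/36)/(5/12)) = -0.10852
  Q(3)·log₂(Q(3)/P(3)) = (1/36)·log₂((1/36)/(1/12)) = -0.04403
  Q(4)·log₂(Q(4)/P(4)) = (1/36)·log₂((1/36)/(17/36)) = -0.11354

D_KL(Q||P) = 4.62403 - 0.10852 - 0.04403 - 0.11354 = 4.35794 ≈ 4.3579 bits

These are NOT equal (difference: 0.8079 bits). KL divergence is asymmetric: D_KL(P||Q) ≠ D_KL(Q||P) in general.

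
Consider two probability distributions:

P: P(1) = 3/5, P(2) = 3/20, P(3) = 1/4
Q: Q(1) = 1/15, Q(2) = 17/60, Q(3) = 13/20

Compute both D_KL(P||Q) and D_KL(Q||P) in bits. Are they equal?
D_KL(P||Q) = 1.4197 bits, D_KL(Q||P) = 0.9447 bits. No, they are not equal.

D_KL(P||Q) = Σ P(x) log₂(P(x)/Q(x))

Computing term by term:
  P(1)·log₂(P(1)/Q(1)) = (3/5)·log₂((3/5)/(1/15)) = 1.90196
  P(2)·log₂(P(2)/Q(2)) = (3/20)·log₂((3/20)/(17/60)) = -0.13763
  P(3)·log₂(P(3)/Q(3)) = (1/4)·log₂((1/4)/(13/20)) = -0.34463

D_KL(P||Q) = 1.90196 - 0.13763 - 0.34463 = 1.41970 ≈ 1.4197 bits

D_KL(Q||P) = Σ Q(x) log₂(Q(x)/P(x))

Computing term by term:
  Q(1)·log₂(Q(1)/P(1)) = (1/15)·log₂((1/15)/(3/5)) = -0.21133
  Q(2)·log₂(Q(2)/P(2)) = (17/60)·log₂((17/60)/(3/20)) = 0.25997
  Q(3)·log₂(Q(3)/P(3)) = (13/20)·log₂((13/20)/(1/4)) = 0.89603

D_KL(Q||P) = -0.21133 + 0.25997 + 0.89603 = 0.94467 ≈ 0.9447 bits

These are NOT equal (difference: 0.4750 bits). KL divergence is asymmetric: D_KL(P||Q) ≠ D_KL(Q||P) in general.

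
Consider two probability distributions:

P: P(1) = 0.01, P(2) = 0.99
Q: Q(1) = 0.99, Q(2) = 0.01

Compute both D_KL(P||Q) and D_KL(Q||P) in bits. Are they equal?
D_KL(P||Q) = 6.4968 bits, D_KL(Q||P) = 6.4968 bits. Yes, in this case they are equal (although KL divergence is not symmetric in general).

D_KL(P||Q) = Σ P(x) log₂(P(x)/Q(x))

Computing term by term:
  P(1)·log₂(P(1)/Q(1)) = 0.01·log₂(0.01/0.99) = -0.06629
  P(2)·log₂(P(2)/Q(2)) = 0.99·log₂(0.99/0.01) = 6.56306

D_KL(P||Q) = -0.06629 + 6.56306 = 6.49677 ≈ 6.4968 bits

D_KL(Q||P) = Σ Q(x) log₂(Q(x)/P(x))

Computing term by term:
  Q(1)·log₂(Q(1)/P(1)) = 0.99·log₂(0.99/0.01) = 6.56306
  Q(2)·log₂(Q(2)/P(2)) = 0.01·log₂(0.01/0.99) = -0.06629

D_KL(Q||P) = 6.56306 - 0.06629 = 6.49677 ≈ 6.4968 bits

These ARE equal here. Q is P with outcomes relabeled (Q(1) = P(2), Q(2) = P(1)) by a relabeling that is its own inverse, so the two sums contain exactly the same terms in a different order. This is a special case — KL divergence is not symmetric in general: D_KL(P||Q) ≠ D_KL(Q||P) for most P, Q.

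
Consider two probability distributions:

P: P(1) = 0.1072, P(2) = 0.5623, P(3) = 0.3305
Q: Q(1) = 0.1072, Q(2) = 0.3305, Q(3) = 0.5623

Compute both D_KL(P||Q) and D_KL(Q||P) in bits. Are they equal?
D_KL(P||Q) = 0.1777 bits, D_KL(Q||P) = 0.1777 bits. Yes, in this case they are equal (although KL divergence is not symmetric in general).

D_KL(P||Q) = Σ P(x) log₂(P(x)/Q(x))

Computing term by term:
  P(1)·log₂(P(1)/Q(1)) = 0.1072·log₂(0.1072/0.1072) = 0.00000
  P(2)·log₂(P(2)/Q(2)) = 0.5623·log₂(0.5623/0.3305) = 0.43111
  P(3)·log₂(P(3)/Q(3)) = 0.3305·log₂(0.3305/0.5623) = -0.25339

D_KL(P||Q) = 0.00000 + 0.43111 - 0.25339 = 0.17772 ≈ 0.1777 bits

D_KL(Q||P) = Σ Q(x) log₂(Q(x)/P(x))

Computing term by term:
  Q(1)·log₂(Q(1)/P(1)) = 0.1072·log₂(0.1072/0.1072) = 0.00000
  Q(2)·log₂(Q(2)/P(2)) = 0.3305·log₂(0.3305/0.5623) = -0.25339
  Q(3)·log₂(Q(3)/P(3)) = 0.5623·log₂(0.5623/0.3305) = 0.43111

D_KL(Q||P) = 0.00000 - 0.25339 + 0.43111 = 0.17772 ≈ 0.1777 bits

These ARE equal here. Q is P with outcomes relabeled (Q(2) = P(3), Q(3) = P(2)) by a relabeling that is its own inverse, so the two sums contain exactly the same terms in a different order. This is a special case — KL divergence is not symmetric in general: D_KL(P||Q) ≠ D_KL(Q||P) for most P, Q.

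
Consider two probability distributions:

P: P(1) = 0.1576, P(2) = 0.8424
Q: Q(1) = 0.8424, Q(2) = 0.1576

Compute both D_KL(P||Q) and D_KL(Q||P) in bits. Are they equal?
D_KL(P||Q) = 1.6560 bits, D_KL(Q||P) = 1.6560 bits. Yes, in this case they are equal (although KL divergence is not symmetric in general).

D_KL(P||Q) = Σ P(x) log₂(P(x)/Q(x))

Computing term by term:
  P(1)·log₂(P(1)/Q(1)) = 0.1576·log₂(0.1576/0.8424) = -0.38111
  P(2)·log₂(P(2)/Q(2)) = 0.8424·log₂(0.8424/0.1576) = 2.03712

D_KL(P||Q) = -0.38111 + 2.03712 = 1.65601 ≈ 1.6560 bits

D_KL(Q||P) = Σ Q(x) log₂(Q(x)/P(x))

Computing term by term:
  Q(1)·log₂(Q(1)/P(1)) = 0.8424·log₂(0.8424/0.1576) = 2.03712
  Q(2)·log₂(Q(2)/P(2)) = 0.1576·log₂(0.1576/0.8424) = -0.38111

D_KL(Q||P) = 2.03712 - 0.38111 = 1.65601 ≈ 1.6560 bits

These ARE equal here. Q is P with outcomes relabeled (Q(1) = P(2), Q(2) = P(1)) by a relabeling that is its own inverse, so the two sums contain exactly the same terms in a different order. This is a special case — KL divergence is not symmetric in general: D_KL(P||Q) ≠ D_KL(Q||P) for most P, Q.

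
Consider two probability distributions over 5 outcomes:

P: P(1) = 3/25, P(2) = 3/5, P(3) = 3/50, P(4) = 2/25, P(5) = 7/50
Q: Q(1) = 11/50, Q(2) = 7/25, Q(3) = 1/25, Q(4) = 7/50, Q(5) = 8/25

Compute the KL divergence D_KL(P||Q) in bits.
0.3583 bits

D_KL(P||Q) = Σ P(x) log₂(P(x)/Q(x))

Computing term by term:
  P(1)·log₂(P(1)/Q(1)) = (3/25)·log₂((3/25)/(11/50)) = -0.10494
  P(2)·log₂(P(2)/Q(2)) = (3/5)·log₂((3/5)/(7/25)) = 0.65972
  P(3)·log₂(P(3)/Q(3)) = (3/50)·log₂((3/50)/(1/25)) = 0.03510
  P(4)·log₂(P(4)/Q(4)) = (2/25)·log₂((2/25)/(7/50)) = -0.06459
  P(5)·log₂(P(5)/Q(5)) = (7/50)·log₂((7/50)/(8/25)) = -0.16697

D_KL(P||Q) = -0.10494 + 0.65972 + 0.03510 - 0.06459 - 0.16697 = 0.35832 ≈ 0.3583 bits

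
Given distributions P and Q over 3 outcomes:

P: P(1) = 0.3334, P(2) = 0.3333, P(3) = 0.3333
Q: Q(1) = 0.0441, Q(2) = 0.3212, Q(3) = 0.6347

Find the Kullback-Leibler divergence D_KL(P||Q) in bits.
0.6811 bits

D_KL(P||Q) = Σ P(x) log₂(P(x)/Q(x))

Computing term by term:
  P(1)·log₂(P(1)/Q(1)) = 0.3334·log₂(0.3334/0.0441) = 0.97300
  P(2)·log₂(P(2)/Q(2)) = 0.3333·log₂(0.3333/0.3212) = 0.01778
  P(3)·log₂(P(3)/Q(3)) = 0.3333·log₂(0.3333/0.6347) = -0.30972

D_KL(P||Q) = 0.97300 + 0.01778 - 0.30972 = 0.68106 ≈ 0.6811 bits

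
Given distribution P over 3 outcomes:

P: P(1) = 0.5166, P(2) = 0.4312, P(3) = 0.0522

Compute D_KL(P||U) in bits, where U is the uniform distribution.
0.3471 bits

U(i) = 1/3 for all i

D_KL(P||U) = Σ P(x) log₂(P(x) / (1/3))
           = Σ P(x) log₂(P(x)) + log₂(3)
           = log₂(3) - H(P)

H(P) = -Σ P(x) log₂(P(x)):
  -P(1)·log₂(P(1)) = -(0.5166)·log₂(0.5166) = 0.49226
  -P(2)·log₂(P(2)) = -(0.4312)·log₂(0.4312) = 0.52329
  -P(3)·log₂(P(3)) = -(0.0522)·log₂(0.0522) = 0.22236
H(P) = 0.49226 + 0.52329 + 0.22236 = 1.23791 bits

log₂(3) = 1.58496 bits

D_KL(P||U) = 1.58496 - 1.23791 = 0.34705 ≈ 0.3471 bits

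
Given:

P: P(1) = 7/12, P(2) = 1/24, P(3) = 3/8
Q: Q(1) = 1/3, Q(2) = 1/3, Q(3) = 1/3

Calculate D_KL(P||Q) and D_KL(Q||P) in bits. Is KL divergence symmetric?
D_KL(P||Q) = 0.4097 bits, D_KL(Q||P) = 0.6742 bits. No, KL divergence is not symmetric.

D_KL(P||Q) = Σ P(x) log₂(P(x)/Q(x))

Computing term by term:
  P(1)·log₂(P(1)/Q(1)) = (7/12)·log₂((7/12)/(1/3)) = 0.47096
  P(2)·log₂(P(2)/Q(2)) = (1/24)·log₂((1/24)/(1/3)) = -0.12500
  P(3)·log₂(P(3)/Q(3)) = (3/8)·log₂((3/8)/(1/3)) = 0.06372

D_KL(P||Q) = 0.47096 - 0.12500 + 0.06372 = 0.40968 ≈ 0.4097 bits

D_KL(Q||P) = Σ Q(x) log₂(Q(x)/P(x))

Computing term by term:
  Q(1)·log₂(Q(1)/P(1)) = (1/3)·log₂((1/3)/(7/12)) = -0.26912
  Q(2)·log₂(Q(2)/P(2)) = (1/3)·log₂((1/3)/(1/24)) = 1.00000
  Q(3)·log₂(Q(3)/P(3)) = (1/3)·log₂((1/3)/(3/8)) = -0.05664

D_KL(Q||P) = -0.26912 + 1.00000 - 0.05664 = 0.67424 ≈ 0.6742 bits

These are NOT equal (difference: 0.2645 bits). KL divergence is asymmetric: D_KL(P||Q) ≠ D_KL(Q||P) in general.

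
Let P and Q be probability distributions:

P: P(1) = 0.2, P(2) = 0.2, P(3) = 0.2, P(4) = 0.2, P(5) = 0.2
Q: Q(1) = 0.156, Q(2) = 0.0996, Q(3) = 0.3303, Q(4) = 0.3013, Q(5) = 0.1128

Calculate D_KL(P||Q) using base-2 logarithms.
0.1751 bits

D_KL(P||Q) = Σ P(x) log₂(P(x)/Q(x))

Computing term by term:
  P(1)·log₂(P(1)/Q(1)) = 0.2·log₂(0.2/0.156) = 0.07169
  P(2)·log₂(P(2)/Q(2)) = 0.2·log₂(0.2/0.0996) = 0.20116
  P(3)·log₂(P(3)/Q(3)) = 0.2·log₂(0.2/0.3303) = -0.14476
  P(4)·log₂(P(4)/Q(4)) = 0.2·log₂(0.2/0.3013) = -0.11824
  P(5)·log₂(P(5)/Q(5)) = 0.2·log₂(0.2/0.1128) = 0.16525

D_KL(P||Q) = 0.07169 + 0.20116 - 0.14476 - 0.11824 + 0.16525 = 0.17510 ≈ 0.1751 bits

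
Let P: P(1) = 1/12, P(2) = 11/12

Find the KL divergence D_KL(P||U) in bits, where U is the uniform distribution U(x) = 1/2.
0.5862 bits

U(i) = 1/2 for all i

D_KL(P||U) = Σ P(x) log₂(P(x) / (1/2))
           = Σ P(x) log₂(P(x)) + log₂(2)
           = log₂(2) - H(P)

H(P) = -Σ P(x) log₂(P(x)):
  -P(1)·log₂(P(1)) = -(1/12)·log₂(1/12) = 0.29875
  -P(2)·log₂(P(2)) = -(11/12)·log₂(11/12) = 0.11507
H(P) = 0.29875 + 0.11507 = 0.41382 bits

log₂(2) = 1.00000 bits

D_KL(P||U) = 1.00000 - 0.41382 = 0.58618 ≈ 0.5862 bits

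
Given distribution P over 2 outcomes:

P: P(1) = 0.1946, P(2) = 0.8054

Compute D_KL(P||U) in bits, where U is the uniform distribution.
0.2890 bits

U(i) = 1/2 for all i

D_KL(P||U) = Σ P(x) log₂(P(x) / (1/2))
           = Σ P(x) log₂(P(x)) + log₂(2)
           = log₂(2) - H(P)

H(P) = -Σ P(x) log₂(P(x)):
  -P(1)·log₂(P(1)) = -(0.1946)·log₂(0.1946) = 0.45953
  -P(2)·log₂(P(2)) = -(0.8054)·log₂(0.8054) = 0.25146
H(P) = 0.45953 + 0.25146 = 0.71099 bits

log₂(2) = 1.00000 bits

D_KL(P||U) = 1.00000 - 0.71099 = 0.28901 ≈ 0.2890 bits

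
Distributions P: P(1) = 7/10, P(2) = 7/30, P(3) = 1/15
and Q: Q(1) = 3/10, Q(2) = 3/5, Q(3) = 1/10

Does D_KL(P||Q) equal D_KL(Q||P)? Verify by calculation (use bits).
D_KL(P||Q) = 0.4987 bits, D_KL(Q||P) = 0.5093 bits. No — D_KL(P||Q) ≠ D_KL(Q||P) for this pair.

D_KL(P||Q) = Σ P(x) log₂(P(x)/Q(x))

Computing term by term:
  P(1)·log₂(P(1)/Q(1)) = (7/10)·log₂((7/10)/(3/10)) = 0.85567
  P(2)·log₂(P(2)/Q(2)) = (7/30)·log₂((7/30)/(3/5)) = -0.31793
  P(3)·log₂(P(3)/Q(3)) = (1/15)·log₂((1/15)/(1/10)) = -0.03900

D_KL(P||Q) = 0.85567 - 0.31793 - 0.03900 = 0.49874 ≈ 0.4987 bits

D_KL(Q||P) = Σ Q(x) log₂(Q(x)/P(x))

Computing term by term:
  Q(1)·log₂(Q(1)/P(1)) = (3/10)·log₂((3/10)/(7/10)) = -0.36672
  Q(2)·log₂(Q(2)/P(2)) = (3/5)·log₂((3/5)/(7/30)) = 0.81754
  Q(3)·log₂(Q(3)/P(3)) = (1/10)·log₂((1/10)/(1/15)) = 0.05850

D_KL(Q||P) = -0.36672 + 0.81754 + 0.05850 = 0.50932 ≈ 0.5093 bits

These are NOT equal (difference: 0.0106 bits). KL divergence is asymmetric: D_KL(P||Q) ≠ D_KL(Q||P) in general.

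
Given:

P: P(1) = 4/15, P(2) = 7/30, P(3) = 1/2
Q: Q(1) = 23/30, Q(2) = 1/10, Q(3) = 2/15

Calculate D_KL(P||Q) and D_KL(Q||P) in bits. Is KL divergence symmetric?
D_KL(P||Q) = 0.8324 bits, D_KL(Q||P) = 0.7916 bits. No, KL divergence is not symmetric.

D_KL(P||Q) = Σ P(x) log₂(P(x)/Q(x))

Computing term by term:
  P(1)·log₂(P(1)/Q(1)) = (4/15)·log₂((4/15)/(23/30)) = -0.40628
  P(2)·log₂(P(2)/Q(2)) = (7/30)·log₂((7/30)/(1/10)) = 0.28522
  P(3)·log₂(P(3)/Q(3)) = (1/2)·log₂((1/2)/(2/15)) = 0.95345

D_KL(P||Q) = -0.40628 + 0.28522 + 0.95345 = 0.83239 ≈ 0.8324 bits

D_KL(Q||P) = Σ Q(x) log₂(Q(x)/P(x))

Computing term by term:
  Q(1)·log₂(Q(1)/P(1)) = (23/30)·log₂((23/30)/(4/15)) = 1.16806
  Q(2)·log₂(Q(2)/P(2)) = (1/10)·log₂((1/10)/(7/30)) = -0.12224
  Q(3)·log₂(Q(3)/P(3)) = (2/15)·log₂((2/15)/(1/2)) = -0.25425

D_KL(Q||P) = 1.16806 - 0.12224 - 0.25425 = 0.79157 ≈ 0.7916 bits

These are NOT equal (difference: 0.0408 bits). KL divergence is asymmetric: D_KL(P||Q) ≠ D_KL(Q||P) in general.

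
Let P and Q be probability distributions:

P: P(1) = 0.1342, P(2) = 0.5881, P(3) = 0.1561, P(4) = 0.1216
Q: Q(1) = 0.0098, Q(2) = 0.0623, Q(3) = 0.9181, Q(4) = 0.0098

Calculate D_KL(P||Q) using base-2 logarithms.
2.4542 bits

D_KL(P||Q) = Σ P(x) log₂(P(x)/Q(x))

Computing term by term:
  P(1)·log₂(P(1)/Q(1)) = 0.1342·log₂(0.1342/0.0098) = 0.50667
  P(2)·log₂(P(2)/Q(2)) = 0.5881·log₂(0.5881/0.0623) = 1.90471
  P(3)·log₂(P(3)/Q(3)) = 0.1561·log₂(0.1561/0.9181) = -0.39902
  P(4)·log₂(P(4)/Q(4)) = 0.1216·log₂(0.1216/0.0098) = 0.44180

D_KL(P||Q) = 0.50667 + 1.90471 - 0.39902 + 0.44180 = 2.45416 ≈ 2.4542 bits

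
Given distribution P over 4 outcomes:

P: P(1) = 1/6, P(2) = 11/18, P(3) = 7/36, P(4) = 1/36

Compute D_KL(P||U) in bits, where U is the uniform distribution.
0.5320 bits

U(i) = 1/4 for all i

D_KL(P||U) = Σ P(x) log₂(P(x) / (1/4))
           = Σ P(x) log₂(P(x)) + log₂(4)
           = log₂(4) - H(P)

H(P) = -Σ P(x) log₂(P(x)):
  -P(1)·log₂(P(1)) = -(1/6)·log₂(1/6) = 0.43083
  -P(2)·log₂(P(2)) = -(11/18)·log₂(11/18) = 0.43419
  -P(3)·log₂(P(3)) = -(7/36)·log₂(7/36) = 0.45939
  -P(4)·log₂(P(4)) = -(1/36)·log₂(1/36) = 0.14361
H(P) = 0.43083 + 0.43419 + 0.45939 + 0.14361 = 1.46802 bits

log₂(4) = 2.00000 bits

D_KL(P||U) = 2.00000 - 1.46802 = 0.53198 ≈ 0.5320 bits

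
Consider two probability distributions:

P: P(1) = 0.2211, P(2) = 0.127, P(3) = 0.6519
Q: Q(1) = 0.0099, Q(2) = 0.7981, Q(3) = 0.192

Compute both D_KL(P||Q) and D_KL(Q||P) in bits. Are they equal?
D_KL(P||Q) = 1.8037 bits, D_KL(Q||P) = 1.7334 bits. No, they are not equal.

D_KL(P||Q) = Σ P(x) log₂(P(x)/Q(x))

Computing term by term:
  P(1)·log₂(P(1)/Q(1)) = 0.2211·log₂(0.2211/0.0099) = 0.99078
  P(2)·log₂(P(2)/Q(2)) = 0.127·log₂(0.127/0.7981) = -0.33677
  P(3)·log₂(P(3)/Q(3)) = 0.6519·log₂(0.6519/0.192) = 1.14965

D_KL(P||Q) = 0.99078 - 0.33677 + 1.14965 = 1.80366 ≈ 1.8037 bits

D_KL(Q||P) = Σ Q(x) log₂(Q(x)/P(x))

Computing term by term:
  Q(1)·log₂(Q(1)/P(1)) = 0.0099·log₂(0.0099/0.2211) = -0.04436
  Q(2)·log₂(Q(2)/P(2)) = 0.7981·log₂(0.7981/0.127) = 2.11635
  Q(3)·log₂(Q(3)/P(3)) = 0.192·log₂(0.192/0.6519) = -0.33860

D_KL(Q||P) = -0.04436 + 2.11635 - 0.33860 = 1.73339 ≈ 1.7334 bits

These are NOT equal (difference: 0.0703 bits). KL divergence is asymmetric: D_KL(P||Q) ≠ D_KL(Q||P) in general.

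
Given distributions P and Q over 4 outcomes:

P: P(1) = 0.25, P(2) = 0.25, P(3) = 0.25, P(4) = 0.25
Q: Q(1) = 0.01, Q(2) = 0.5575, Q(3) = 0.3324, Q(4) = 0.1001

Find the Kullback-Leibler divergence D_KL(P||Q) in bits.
1.0991 bits

D_KL(P||Q) = Σ P(x) log₂(P(x)/Q(x))

Computing term by term:
  P(1)·log₂(P(1)/Q(1)) = 0.25·log₂(0.25/0.01) = 1.16096
  P(2)·log₂(P(2)/Q(2)) = 0.25·log₂(0.25/0.5575) = -0.28926
  P(3)·log₂(P(3)/Q(3)) = 0.25·log₂(0.25/0.3324) = -0.10275
  P(4)·log₂(P(4)/Q(4)) = 0.25·log₂(0.25/0.1001) = 0.33012

D_KL(P||Q) = 1.16096 - 0.28926 - 0.10275 + 0.33012 = 1.09907 ≈ 1.0991 bits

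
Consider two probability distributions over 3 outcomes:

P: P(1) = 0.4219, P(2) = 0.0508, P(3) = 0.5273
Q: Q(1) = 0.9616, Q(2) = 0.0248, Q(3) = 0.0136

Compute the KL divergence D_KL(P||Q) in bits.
2.3336 bits

D_KL(P||Q) = Σ P(x) log₂(P(x)/Q(x))

Computing term by term:
  P(1)·log₂(P(1)/Q(1)) = 0.4219·log₂(0.4219/0.9616) = -0.50144
  P(2)·log₂(P(2)/Q(2)) = 0.0508·log₂(0.0508/0.0248) = 0.05255
  P(3)·log₂(P(3)/Q(3)) = 0.5273·log₂(0.5273/0.0136) = 2.78253

D_KL(P||Q) = -0.50144 + 0.05255 + 2.78253 = 2.33364 ≈ 2.3336 bits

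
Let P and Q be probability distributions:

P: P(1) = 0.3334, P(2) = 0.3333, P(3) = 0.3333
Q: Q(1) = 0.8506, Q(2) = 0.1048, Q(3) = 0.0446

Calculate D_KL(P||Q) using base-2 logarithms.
1.0730 bits

D_KL(P||Q) = Σ P(x) log₂(P(x)/Q(x))

Computing term by term:
  P(1)·log₂(P(1)/Q(1)) = 0.3334·log₂(0.3334/0.8506) = -0.45050
  P(2)·log₂(P(2)/Q(2)) = 0.3333·log₂(0.3333/0.1048) = 0.55634
  P(3)·log₂(P(3)/Q(3)) = 0.3333·log₂(0.3333/0.0446) = 0.96714

D_KL(P||Q) = -0.45050 + 0.55634 + 0.96714 = 1.07298 ≈ 1.0730 bits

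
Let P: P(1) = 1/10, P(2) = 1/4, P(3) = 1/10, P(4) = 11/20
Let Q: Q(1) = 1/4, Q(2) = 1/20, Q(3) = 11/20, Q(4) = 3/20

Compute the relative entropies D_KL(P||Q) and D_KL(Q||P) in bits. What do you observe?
D_KL(P||Q) = 1.2333 bits, D_KL(Q||P) = 1.2859 bits. The two directions give different values (D_KL(Q||P) exceeds D_KL(P||Q) by 0.0526 bits): KL divergence is asymmetric.

D_KL(P||Q) = Σ P(x) log₂(P(x)/Q(x))

Computing term by term:
  P(1)·log₂(P(1)/Q(1)) = (1/10)·log₂((1/10)/(1/4)) = -0.13219
  P(2)·log₂(P(2)/Q(2)) = (1/4)·log₂((1/4)/(1/20)) = 0.58048
  P(3)·log₂(P(3)/Q(3)) = (1/10)·log₂((1/10)/(11/20)) = -0.24594
  P(4)·log₂(P(4)/Q(4)) = (11/20)·log₂((11/20)/(3/20)) = 1.03096

D_KL(P||Q) = -0.13219 + 0.58048 - 0.24594 + 1.03096 = 1.23331 ≈ 1.2333 bits

D_KL(Q||P) = Σ Q(x) log₂(Q(x)/P(x))

Computing term by term:
  Q(1)·log₂(Q(1)/P(1)) = (1/4)·log₂((1/4)/(1/10)) = 0.33048
  Q(2)·log₂(Q(2)/P(2)) = (1/20)·log₂((1/20)/(1/4)) = -0.11610
  Q(3)·log₂(Q(3)/P(3)) = (11/20)·log₂((11/20)/(1/10)) = 1.35269
  Q(4)·log₂(Q(4)/P(4)) = (3/20)·log₂((3/20)/(11/20)) = -0.28117

D_KL(Q||P) = 0.33048 - 0.11610 + 1.35269 - 0.28117 = 1.28590 ≈ 1.2859 bits

These are NOT equal (difference: 0.0526 bits). KL divergence is asymmetric: D_KL(P||Q) ≠ D_KL(Q||P) in general.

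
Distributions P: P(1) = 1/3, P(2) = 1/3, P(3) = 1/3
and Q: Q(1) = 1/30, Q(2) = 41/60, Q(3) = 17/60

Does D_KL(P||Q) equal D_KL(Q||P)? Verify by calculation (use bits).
D_KL(P||Q) = 0.8403 bits, D_KL(Q||P) = 0.5305 bits. No — D_KL(P||Q) ≠ D_KL(Q||P) for this pair.

D_KL(P||Q) = Σ P(x) log₂(P(x)/Q(x))

Computing term by term:
  P(1)·log₂(P(1)/Q(1)) = (1/3)·log₂((1/3)/(1/30)) = 1.10731
  P(2)·log₂(P(2)/Q(2)) = (1/3)·log₂((1/3)/(41/60)) = -0.34521
  P(3)·log₂(P(3)/Q(3)) = (1/3)·log₂((1/3)/(17/60)) = 0.07816

D_KL(P||Q) = 1.10731 - 0.34521 + 0.07816 = 0.84026 ≈ 0.8403 bits

D_KL(Q||P) = Σ Q(x) log₂(Q(x)/P(x))

Computing term by term:
  Q(1)·log₂(Q(1)/P(1)) = (1/30)·log₂((1/30)/(1/3)) = -0.11073
  Q(2)·log₂(Q(2)/P(2)) = (41/60)·log₂((41/60)/(1/3)) = 0.70768
  Q(3)·log₂(Q(3)/P(3)) = (17/60)·log₂((17/60)/(1/3)) = -0.06643

D_KL(Q||P) = -0.11073 + 0.70768 - 0.06643 = 0.53052 ≈ 0.5305 bits

These are NOT equal (difference: 0.3098 bits). KL divergence is asymmetric: D_KL(P||Q) ≠ D_KL(Q||P) in general.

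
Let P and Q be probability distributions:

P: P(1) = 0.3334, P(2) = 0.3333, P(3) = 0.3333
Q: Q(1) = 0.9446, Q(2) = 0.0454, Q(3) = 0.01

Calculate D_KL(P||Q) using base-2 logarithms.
2.1438 bits

D_KL(P||Q) = Σ P(x) log₂(P(x)/Q(x))

Computing term by term:
  P(1)·log₂(P(1)/Q(1)) = 0.3334·log₂(0.3334/0.9446) = -0.50092
  P(2)·log₂(P(2)/Q(2)) = 0.3333·log₂(0.3333/0.0454) = 0.95859
  P(3)·log₂(P(3)/Q(3)) = 0.3333·log₂(0.3333/0.01) = 1.68608

D_KL(P||Q) = -0.50092 + 0.95859 + 1.68608 = 2.14375 ≈ 2.1438 bits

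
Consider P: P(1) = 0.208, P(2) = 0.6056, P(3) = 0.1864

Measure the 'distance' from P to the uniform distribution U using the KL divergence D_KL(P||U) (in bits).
0.2238 bits

U(i) = 1/3 for all i

D_KL(P||U) = Σ P(x) log₂(P(x) / (1/3))
           = Σ P(x) log₂(P(x)) + log₂(3)
           = log₂(3) - H(P)

H(P) = -Σ P(x) log₂(P(x)):
  -P(1)·log₂(P(1)) = -(0.208)·log₂(0.208) = 0.47119
  -P(2)·log₂(P(2)) = -(0.6056)·log₂(0.6056) = 0.43819
  -P(3)·log₂(P(3)) = -(0.1864)·log₂(0.1864) = 0.45175
H(P) = 0.47119 + 0.43819 + 0.45175 = 1.36113 bits

log₂(3) = 1.58496 bits

D_KL(P||U) = 1.58496 - 1.36113 = 0.22383 ≈ 0.2238 bits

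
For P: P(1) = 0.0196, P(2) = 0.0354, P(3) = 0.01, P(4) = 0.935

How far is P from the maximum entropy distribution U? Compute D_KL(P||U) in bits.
1.5611 bits

U(i) = 1/4 for all i

D_KL(P||U) = Σ P(x) log₂(P(x) / (1/4))
           = Σ P(x) log₂(P(x)) + log₂(4)
           = log₂(4) - H(P)

H(P) = -Σ P(x) log₂(P(x)):
  -P(1)·log₂(P(1)) = -(0.0196)·log₂(0.0196) = 0.11119
  -P(2)·log₂(P(2)) = -(0.0354)·log₂(0.0354) = 0.17063
  -P(3)·log₂(P(3)) = -(0.01)·log₂(0.01) = 0.06644
  -P(4)·log₂(P(4)) = -(0.935)·log₂(0.935) = 0.09066
H(P) = 0.11119 + 0.17063 + 0.06644 + 0.09066 = 0.43892 bits

log₂(4) = 2.00000 bits

D_KL(P||U) = 2.00000 - 0.43892 = 1.56108 ≈ 1.5611 bits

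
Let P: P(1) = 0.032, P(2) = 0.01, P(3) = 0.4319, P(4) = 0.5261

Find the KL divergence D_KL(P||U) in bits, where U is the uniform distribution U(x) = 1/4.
0.7640 bits

U(i) = 1/4 for all i

D_KL(P||U) = Σ P(x) log₂(P(x) / (1/4))
           = Σ P(x) log₂(P(x)) + log₂(4)
           = log₂(4) - H(P)

H(P) = -Σ P(x) log₂(P(x)):
  -P(1)·log₂(P(1)) = -(0.032)·log₂(0.032) = 0.15891
  -P(2)·log₂(P(2)) = -(0.01)·log₂(0.01) = 0.06644
  -P(3)·log₂(P(3)) = -(0.4319)·log₂(0.4319) = 0.52313
  -P(4)·log₂(P(4)) = -(0.5261)·log₂(0.5261) = 0.48748
H(P) = 0.15891 + 0.06644 + 0.52313 + 0.48748 = 1.23596 bits

log₂(4) = 2.00000 bits

D_KL(P||U) = 2.00000 - 1.23596 = 0.76404 ≈ 0.7640 bits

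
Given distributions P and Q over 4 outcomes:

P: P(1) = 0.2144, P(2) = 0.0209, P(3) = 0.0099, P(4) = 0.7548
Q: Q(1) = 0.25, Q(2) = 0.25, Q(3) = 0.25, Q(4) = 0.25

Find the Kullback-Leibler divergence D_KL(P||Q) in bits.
1.0348 bits

D_KL(P||Q) = Σ P(x) log₂(P(x)/Q(x))

Computing term by term:
  P(1)·log₂(P(1)/Q(1)) = 0.2144·log₂(0.2144/0.25) = -0.04752
  P(2)·log₂(P(2)/Q(2)) = 0.0209·log₂(0.0209/0.25) = -0.07483
  P(3)·log₂(P(3)/Q(3)) = 0.0099·log₂(0.0099/0.25) = -0.04612
  P(4)·log₂(P(4)/Q(4)) = 0.7548·log₂(0.7548/0.25) = 1.20328

D_KL(P||Q) = -0.04752 - 0.07483 - 0.04612 + 1.20328 = 1.03481 ≈ 1.0348 bits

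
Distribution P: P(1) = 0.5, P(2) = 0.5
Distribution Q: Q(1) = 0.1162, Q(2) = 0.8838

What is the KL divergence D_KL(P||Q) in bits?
0.6418 bits

D_KL(P||Q) = Σ P(x) log₂(P(x)/Q(x))

Computing term by term:
  P(1)·log₂(P(1)/Q(1)) = 0.5·log₂(0.5/0.1162) = 1.05266
  P(2)·log₂(P(2)/Q(2)) = 0.5·log₂(0.5/0.8838) = -0.41090

D_KL(P||Q) = 1.05266 - 0.41090 = 0.64176 ≈ 0.6418 bits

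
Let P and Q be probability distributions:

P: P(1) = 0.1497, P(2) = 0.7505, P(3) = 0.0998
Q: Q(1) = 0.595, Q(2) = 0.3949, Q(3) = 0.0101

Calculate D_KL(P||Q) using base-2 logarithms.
0.7270 bits

D_KL(P||Q) = Σ P(x) log₂(P(x)/Q(x))

Computing term by term:
  P(1)·log₂(P(1)/Q(1)) = 0.1497·log₂(0.1497/0.595) = -0.29803
  P(2)·log₂(P(2)/Q(2)) = 0.7505·log₂(0.7505/0.3949) = 0.69524
  P(3)·log₂(P(3)/Q(3)) = 0.0998·log₂(0.0998/0.0101) = 0.32981

D_KL(P||Q) = -0.29803 + 0.69524 + 0.32981 = 0.72702 ≈ 0.7270 bits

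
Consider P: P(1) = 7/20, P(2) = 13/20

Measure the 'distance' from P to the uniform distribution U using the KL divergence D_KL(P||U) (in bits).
0.0659 bits

U(i) = 1/2 for all i

D_KL(P||U) = Σ P(x) log₂(P(x) / (1/2))
           = Σ P(x) log₂(P(x)) + log₂(2)
           = log₂(2) - H(P)

H(P) = -Σ P(x) log₂(P(x)):
  -P(1)·log₂(P(1)) = -(7/20)·log₂(7/20) = 0.53010
  -P(2)·log₂(P(2)) = -(13/20)·log₂(13/20) = 0.40397
H(P) = 0.53010 + 0.40397 = 0.93407 bits

log₂(2) = 1.00000 bits

D_KL(P||U) = 1.00000 - 0.93407 = 0.06593 ≈ 0.0659 bits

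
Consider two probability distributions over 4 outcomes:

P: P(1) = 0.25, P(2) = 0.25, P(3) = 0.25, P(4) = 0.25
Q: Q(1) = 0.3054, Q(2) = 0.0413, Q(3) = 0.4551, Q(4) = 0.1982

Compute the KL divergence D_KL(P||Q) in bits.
0.4449 bits

D_KL(P||Q) = Σ P(x) log₂(P(x)/Q(x))

Computing term by term:
  P(1)·log₂(P(1)/Q(1)) = 0.25·log₂(0.25/0.3054) = -0.07219
  P(2)·log₂(P(2)/Q(2)) = 0.25·log₂(0.25/0.0413) = 0.64943
  P(3)·log₂(P(3)/Q(3)) = 0.25·log₂(0.25/0.4551) = -0.21606
  P(4)·log₂(P(4)/Q(4)) = 0.25·log₂(0.25/0.1982) = 0.08374

D_KL(P||Q) = -0.07219 + 0.64943 - 0.21606 + 0.08374 = 0.44492 ≈ 0.4449 bits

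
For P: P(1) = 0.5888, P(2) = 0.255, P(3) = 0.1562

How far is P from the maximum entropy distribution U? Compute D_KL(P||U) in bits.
0.2139 bits

U(i) = 1/3 for all i

D_KL(P||U) = Σ P(x) log₂(P(x) / (1/3))
           = Σ P(x) log₂(P(x)) + log₂(3)
           = log₂(3) - H(P)

H(P) = -Σ P(x) log₂(P(x)):
  -P(1)·log₂(P(1)) = -(0.5888)·log₂(0.5888) = 0.44993
  -P(2)·log₂(P(2)) = -(0.255)·log₂(0.255) = 0.50271
  -P(3)·log₂(P(3)) = -(0.1562)·log₂(0.1562) = 0.41839
H(P) = 0.44993 + 0.50271 + 0.41839 = 1.37103 bits

log₂(3) = 1.58496 bits

D_KL(P||U) = 1.58496 - 1.37103 = 0.21393 ≈ 0.2139 bits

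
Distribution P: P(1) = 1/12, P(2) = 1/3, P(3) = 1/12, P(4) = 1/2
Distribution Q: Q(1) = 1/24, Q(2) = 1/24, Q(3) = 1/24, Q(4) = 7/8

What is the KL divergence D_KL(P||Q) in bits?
0.7630 bits

D_KL(P||Q) = Σ P(x) log₂(P(x)/Q(x))

Computing term by term:
  P(1)·log₂(P(1)/Q(1)) = (1/12)·log₂((1/12)/(1/24)) = 0.08333
  P(2)·log₂(P(2)/Q(2)) = (1/3)·log₂((1/3)/(1/24)) = 1.00000
  P(3)·log₂(P(3)/Q(3)) = (1/12)·log₂((1/12)/(1/24)) = 0.08333
  P(4)·log₂(P(4)/Q(4)) = (1/2)·log₂((1/2)/(7/8)) = -0.40368

D_KL(P||Q) = 0.08333 + 1.00000 + 0.08333 - 0.40368 = 0.76298 ≈ 0.7630 bits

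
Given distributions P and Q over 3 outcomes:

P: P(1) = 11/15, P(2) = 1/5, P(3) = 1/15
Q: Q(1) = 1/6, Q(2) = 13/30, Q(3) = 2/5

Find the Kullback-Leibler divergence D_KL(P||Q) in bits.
1.1721 bits

D_KL(P||Q) = Σ P(x) log₂(P(x)/Q(x))

Computing term by term:
  P(1)·log₂(P(1)/Q(1)) = (11/15)·log₂((11/15)/(1/6)) = 1.56750
  P(2)·log₂(P(2)/Q(2)) = (1/5)·log₂((1/5)/(13/30)) = -0.22310
  P(3)·log₂(P(3)/Q(3)) = (1/15)·log₂((1/15)/(2/5)) = -0.17233

D_KL(P||Q) = 1.56750 - 0.22310 - 0.17233 = 1.17207 ≈ 1.1721 bits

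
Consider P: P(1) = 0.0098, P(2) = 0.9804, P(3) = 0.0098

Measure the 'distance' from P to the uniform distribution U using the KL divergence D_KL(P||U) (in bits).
1.4262 bits

U(i) = 1/3 for all i

D_KL(P||U) = Σ P(x) log₂(P(x) / (1/3))
           = Σ P(x) log₂(P(x)) + log₂(3)
           = log₂(3) - H(P)

H(P) = -Σ P(x) log₂(P(x)):
  -P(1)·log₂(P(1)) = -(0.0098)·log₂(0.0098) = 0.06540
  -P(2)·log₂(P(2)) = -(0.9804)·log₂(0.9804) = 0.02800
  -P(3)·log₂(P(3)) = -(0.0098)·log₂(0.0098) = 0.06540
H(P) = 0.06540 + 0.02800 + 0.06540 = 0.15880 bits

log₂(3) = 1.58496 bits

D_KL(P||U) = 1.58496 - 0.15880 = 1.42616 ≈ 1.4262 bits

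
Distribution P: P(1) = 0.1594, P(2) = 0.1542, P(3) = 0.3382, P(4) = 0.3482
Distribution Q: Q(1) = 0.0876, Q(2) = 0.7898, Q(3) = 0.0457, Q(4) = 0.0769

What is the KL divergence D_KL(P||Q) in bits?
1.5095 bits

D_KL(P||Q) = Σ P(x) log₂(P(x)/Q(x))

Computing term by term:
  P(1)·log₂(P(1)/Q(1)) = 0.1594·log₂(0.1594/0.0876) = 0.13767
  P(2)·log₂(P(2)/Q(2)) = 0.1542·log₂(0.1542/0.7898) = -0.36340
  P(3)·log₂(P(3)/Q(3)) = 0.3382·log₂(0.3382/0.0457) = 0.97659
  P(4)·log₂(P(4)/Q(4)) = 0.3482·log₂(0.3482/0.0769) = 0.75868

D_KL(P||Q) = 0.13767 - 0.36340 + 0.97659 + 0.75868 = 1.50954 ≈ 1.5095 bits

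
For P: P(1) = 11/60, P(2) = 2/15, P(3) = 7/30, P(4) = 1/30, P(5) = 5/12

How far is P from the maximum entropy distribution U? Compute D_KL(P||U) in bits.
0.3059 bits

U(i) = 1/5 for all i

D_KL(P||U) = Σ P(x) log₂(P(x) / (1/5))
           = Σ P(x) log₂(P(x)) + log₂(5)
           = log₂(5) - H(P)

H(P) = -Σ P(x) log₂(P(x)):
  -P(1)·log₂(P(1)) = -(11/60)·log₂(11/60) = 0.44870
  -P(2)·log₂(P(2)) = -(2/15)·log₂(2/15) = 0.38759
  -P(3)·log₂(P(3)) = -(7/30)·log₂(7/30) = 0.48989
  -P(4)·log₂(P(4)) = -(1/30)·log₂(1/30) = 0.16356
  -P(5)·log₂(P(5)) = -(5/12)·log₂(5/12) = 0.52626
H(P) = 0.44870 + 0.38759 + 0.48989 + 0.16356 + 0.52626 = 2.01600 bits

log₂(5) = 2.32193 bits

D_KL(P||U) = 2.32193 - 2.01600 = 0.30593 ≈ 0.3059 bits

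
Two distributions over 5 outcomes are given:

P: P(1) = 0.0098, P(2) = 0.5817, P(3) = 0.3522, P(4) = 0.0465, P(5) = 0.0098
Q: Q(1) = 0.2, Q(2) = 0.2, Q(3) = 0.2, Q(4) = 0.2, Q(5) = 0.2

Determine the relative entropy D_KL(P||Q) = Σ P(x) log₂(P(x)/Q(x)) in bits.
1.0004 bits

D_KL(P||Q) = Σ P(x) log₂(P(x)/Q(x))

Computing term by term:
  P(1)·log₂(P(1)/Q(1)) = 0.0098·log₂(0.0098/0.2) = -0.04264
  P(2)·log₂(P(2)/Q(2)) = 0.5817·log₂(0.5817/0.2) = 0.89598
  P(3)·log₂(P(3)/Q(3)) = 0.3522·log₂(0.3522/0.2) = 0.28753
  P(4)·log₂(P(4)/Q(4)) = 0.0465·log₂(0.0465/0.2) = -0.09787
  P(5)·log₂(P(5)/Q(5)) = 0.0098·log₂(0.0098/0.2) = -0.04264

D_KL(P||Q) = -0.04264 + 0.89598 + 0.28753 - 0.09787 - 0.04264 = 1.00036 ≈ 1.0004 bits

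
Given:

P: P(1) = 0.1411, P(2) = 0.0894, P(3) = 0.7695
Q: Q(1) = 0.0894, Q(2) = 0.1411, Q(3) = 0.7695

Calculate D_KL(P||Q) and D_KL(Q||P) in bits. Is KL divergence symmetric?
D_KL(P||Q) = 0.0340 bits, D_KL(Q||P) = 0.0340 bits. The two values coincide for this particular pair, but no — KL divergence is not symmetric in general.

D_KL(P||Q) = Σ P(x) log₂(P(x)/Q(x))

Computing term by term:
  P(1)·log₂(P(1)/Q(1)) = 0.1411·log₂(0.1411/0.0894) = 0.09290
  P(2)·log₂(P(2)/Q(2)) = 0.0894·log₂(0.0894/0.1411) = -0.05886
  P(3)·log₂(P(3)/Q(3)) = 0.7695·log₂(0.7695/0.7695) = 0.00000

D_KL(P||Q) = 0.09290 - 0.05886 + 0.00000 = 0.03404 ≈ 0.0340 bits

D_KL(Q||P) = Σ Q(x) log₂(Q(x)/P(x))

Computing term by term:
  Q(1)·log₂(Q(1)/P(1)) = 0.0894·log₂(0.0894/0.1411) = -0.05886
  Q(2)·log₂(Q(2)/P(2)) = 0.1411·log₂(0.1411/0.0894) = 0.09290
  Q(3)·log₂(Q(3)/P(3)) = 0.7695·log₂(0.7695/0.7695) = 0.00000

D_KL(Q||P) = -0.05886 + 0.09290 + 0.00000 = 0.03404 ≈ 0.0340 bits

These ARE equal here. Q is P with outcomes relabeled (Q(1) = P(2), Q(2) = P(1)) by a relabeling that is its own inverse, so the two sums contain exactly the same terms in a different order. This is a special case — KL divergence is not symmetric in general: D_KL(P||Q) ≠ D_KL(Q||P) for most P, Q.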